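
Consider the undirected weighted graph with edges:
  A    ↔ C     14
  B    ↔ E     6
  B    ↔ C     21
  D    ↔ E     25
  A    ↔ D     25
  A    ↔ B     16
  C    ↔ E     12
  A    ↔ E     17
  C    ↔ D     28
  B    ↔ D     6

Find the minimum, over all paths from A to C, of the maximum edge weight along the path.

14

Comparing a few candidate routes:
A→C: max(14) = 14
A→B→E→C: max(16, 6, 12) = 16
A→E→C: max(17, 12) = 17
Smallest bottleneck: 14.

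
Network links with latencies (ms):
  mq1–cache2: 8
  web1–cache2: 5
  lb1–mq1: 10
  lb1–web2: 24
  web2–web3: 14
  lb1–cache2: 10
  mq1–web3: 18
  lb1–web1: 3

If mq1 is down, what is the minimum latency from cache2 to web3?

46

Paths from cache2 to web3 avoiding mq1:
cache2 → lb1 → web2 → web3: 10 + 24 + 14 = 48
cache2 → web1 → lb1 → web2 → web3: 5 + 3 + 24 + 14 = 46
Shortest: 46 ms.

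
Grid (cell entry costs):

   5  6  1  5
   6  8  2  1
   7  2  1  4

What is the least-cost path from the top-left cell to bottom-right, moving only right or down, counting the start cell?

19

Path [0,0]→[0,1]→[0,2]→[1,2]→[1,3]→[2,3]: 5 + 6 + 1 + 2 + 1 + 4 = 19.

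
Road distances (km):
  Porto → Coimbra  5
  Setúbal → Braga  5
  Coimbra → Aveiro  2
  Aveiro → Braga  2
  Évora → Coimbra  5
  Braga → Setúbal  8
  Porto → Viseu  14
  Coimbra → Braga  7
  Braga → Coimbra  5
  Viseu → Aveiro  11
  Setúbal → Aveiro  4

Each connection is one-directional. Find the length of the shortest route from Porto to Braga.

9

Paths from Porto to Braga:
Porto → Viseu → Aveiro → Braga: 14 + 11 + 2 = 27
Porto → Coimbra → Aveiro → Braga: 5 + 2 + 2 = 9
Porto → Coimbra → Braga: 5 + 7 = 12
The minimum is 9 km.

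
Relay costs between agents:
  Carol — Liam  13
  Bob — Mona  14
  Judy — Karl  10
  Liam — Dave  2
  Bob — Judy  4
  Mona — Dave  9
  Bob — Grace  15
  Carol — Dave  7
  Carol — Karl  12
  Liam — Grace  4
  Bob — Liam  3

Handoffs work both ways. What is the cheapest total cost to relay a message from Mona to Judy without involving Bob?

38

Routes from Mona to Judy avoiding Bob:
Mona - Dave - Carol - Karl - Judy: 9 + 7 + 12 + 10 = 38
Mona - Dave - Liam - Carol - Karl - Judy: 9 + 2 + 13 + 12 + 10 = 46
Shortest: 38.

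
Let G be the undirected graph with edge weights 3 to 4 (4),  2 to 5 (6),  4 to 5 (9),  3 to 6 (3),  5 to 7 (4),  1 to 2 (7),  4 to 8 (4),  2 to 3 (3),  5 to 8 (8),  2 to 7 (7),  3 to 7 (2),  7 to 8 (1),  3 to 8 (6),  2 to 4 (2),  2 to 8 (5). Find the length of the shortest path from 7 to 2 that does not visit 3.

6

Comparing a few candidate routes:
7 - 5 - 4 - 2: 4 + 9 + 2 = 15
7 - 2: 7
7 - 5 - 2: 4 + 6 = 10
7 - 8 - 2: 1 + 5 = 6
7 - 8 - 4 - 2: 1 + 4 + 2 = 7
7 - 8 - 5 - 2: 1 + 8 + 6 = 15
Best route has total 6.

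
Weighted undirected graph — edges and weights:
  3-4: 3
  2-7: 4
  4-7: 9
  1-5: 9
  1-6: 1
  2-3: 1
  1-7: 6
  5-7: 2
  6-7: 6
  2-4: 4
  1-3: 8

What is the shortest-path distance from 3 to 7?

5

Some routes from 3 to 7:
3 -> 4 -> 2 -> 7: 3 + 4 + 4 = 11
3 -> 2 -> 7: 1 + 4 = 5
3 -> 1 -> 6 -> 7: 8 + 1 + 6 = 15
3 -> 4 -> 7: 3 + 9 = 12
3 -> 1 -> 7: 8 + 6 = 14
3 -> 2 -> 4 -> 7: 1 + 4 + 9 = 14
The minimum is 5.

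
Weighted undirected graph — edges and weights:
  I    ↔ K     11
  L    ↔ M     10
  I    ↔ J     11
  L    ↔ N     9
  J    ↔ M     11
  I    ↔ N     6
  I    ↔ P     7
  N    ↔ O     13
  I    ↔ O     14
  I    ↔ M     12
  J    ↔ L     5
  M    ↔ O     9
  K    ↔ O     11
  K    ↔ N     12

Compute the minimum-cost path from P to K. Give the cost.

Comparing a few candidate routes:
P-I-N-O-K: 7 + 6 + 13 + 11 = 37
P-I-M-O-K: 7 + 12 + 9 + 11 = 39
P-I-O-K: 7 + 14 + 11 = 32
P-I-K: 7 + 11 = 18
P-I-J-L-N-K: 7 + 11 + 5 + 9 + 12 = 44
P-I-N-K: 7 + 6 + 12 = 25
The minimum is 18.

18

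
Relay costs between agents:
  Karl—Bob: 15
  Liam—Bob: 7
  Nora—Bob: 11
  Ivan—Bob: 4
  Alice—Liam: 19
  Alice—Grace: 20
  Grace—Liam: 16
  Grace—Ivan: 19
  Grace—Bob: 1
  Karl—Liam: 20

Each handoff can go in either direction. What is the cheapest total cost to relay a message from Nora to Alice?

32

Some routes from Nora to Alice:
Nora - Bob - Grace - Alice: 11 + 1 + 20 = 32
Nora - Bob - Ivan - Grace - Alice: 11 + 4 + 19 + 20 = 54
Nora - Bob - Liam - Alice: 11 + 7 + 19 = 37
Nora - Bob - Liam - Grace - Alice: 11 + 7 + 16 + 20 = 54
Nora - Bob - Karl - Liam - Alice: 11 + 15 + 20 + 19 = 65
Nora - Bob - Grace - Liam - Alice: 11 + 1 + 16 + 19 = 47
Shortest: 32.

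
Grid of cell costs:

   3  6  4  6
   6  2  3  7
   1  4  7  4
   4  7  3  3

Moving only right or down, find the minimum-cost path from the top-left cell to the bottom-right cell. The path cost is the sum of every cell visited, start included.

27

Take r0c0 → r0c1 → r1c1 → r1c2 → r2c2 → r3c2 → r3c3 for a total of 3 + 6 + 2 + 3 + 7 + 3 + 3 = 27.
For comparison, the top-then-right route costs 33.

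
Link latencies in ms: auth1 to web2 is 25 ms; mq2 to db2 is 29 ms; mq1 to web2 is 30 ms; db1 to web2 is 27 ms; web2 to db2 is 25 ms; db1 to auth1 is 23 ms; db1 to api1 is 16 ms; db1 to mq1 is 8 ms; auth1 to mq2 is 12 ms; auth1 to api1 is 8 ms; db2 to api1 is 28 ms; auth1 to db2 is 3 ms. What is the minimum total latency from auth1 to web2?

25

Checking several routes:
auth1 - api1 - db1 - web2: 8 + 16 + 27 = 51
auth1 - db2 - web2: 3 + 25 = 28
auth1 - db1 - mq1 - web2: 23 + 8 + 30 = 61
auth1 - api1 - db2 - web2: 8 + 28 + 25 = 61
auth1 - db1 - web2: 23 + 27 = 50
auth1 - web2: 25
Shortest: 25 ms.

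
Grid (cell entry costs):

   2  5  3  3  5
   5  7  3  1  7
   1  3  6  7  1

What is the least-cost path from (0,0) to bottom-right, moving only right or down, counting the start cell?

22

Take (0,0) -> (0,1) -> (0,2) -> (0,3) -> (1,3) -> (1,4) -> (2,4) for a total of 2 + 5 + 3 + 3 + 1 + 7 + 1 = 22.
For comparison, the top-then-right route costs 26.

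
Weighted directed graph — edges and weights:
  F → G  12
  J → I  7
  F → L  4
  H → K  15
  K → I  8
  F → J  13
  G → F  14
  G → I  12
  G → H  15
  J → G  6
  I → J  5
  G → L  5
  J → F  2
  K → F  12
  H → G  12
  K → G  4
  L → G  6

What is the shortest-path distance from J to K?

36

Paths from J to K:
J → G → H → K: 6 + 15 + 15 = 36
J → F → L → G → H → K: 2 + 4 + 6 + 15 + 15 = 42
J → F → G → H → K: 2 + 12 + 15 + 15 = 44
Shortest: 36.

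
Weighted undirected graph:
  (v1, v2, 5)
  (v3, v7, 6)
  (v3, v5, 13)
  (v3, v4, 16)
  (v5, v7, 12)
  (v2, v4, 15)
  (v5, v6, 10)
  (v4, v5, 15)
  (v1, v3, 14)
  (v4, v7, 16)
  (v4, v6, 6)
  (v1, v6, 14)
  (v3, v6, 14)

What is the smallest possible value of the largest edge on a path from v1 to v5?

14

A few of the v1→v5 routes:
v1-v6-v5: max(14, 10) = 14
v1-v6-v3-v7-v5: max(14, 14, 6, 12) = 14
v1-v6-v3-v5: max(14, 14, 13) = 14
v1-v3-v6-v5: max(14, 14, 10) = 14
v1-v3-v7-v5: max(14, 6, 12) = 14
Best route has worst link 14.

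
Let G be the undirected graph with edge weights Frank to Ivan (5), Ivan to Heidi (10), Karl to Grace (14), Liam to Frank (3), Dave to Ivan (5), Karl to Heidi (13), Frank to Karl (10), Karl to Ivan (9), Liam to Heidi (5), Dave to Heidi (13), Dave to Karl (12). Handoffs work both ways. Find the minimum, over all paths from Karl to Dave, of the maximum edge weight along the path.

Some routes from Karl to Dave:
Karl - Frank - Ivan - Dave: max(10, 5, 5) = 10
Karl - Ivan - Frank - Liam - Heidi - Dave: max(9, 5, 3, 5, 13) = 13
Karl - Ivan - Dave: max(9, 5) = 9
Karl - Dave: max(12) = 12
Karl - Frank - Liam - Heidi - Ivan - Dave: max(10, 3, 5, 10, 5) = 10
Karl - Ivan - Heidi - Dave: max(9, 10, 13) = 13
Best route has worst link 9.

9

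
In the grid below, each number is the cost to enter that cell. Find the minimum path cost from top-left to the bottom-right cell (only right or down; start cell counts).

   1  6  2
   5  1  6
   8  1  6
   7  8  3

17

Cheapest: r0c0→r1c0→r1c1→r2c1→r2c2→r3c2
  1 + 5 + 1 + 1 + 6 + 3 = 17
For comparison, the top-then-right route costs 24.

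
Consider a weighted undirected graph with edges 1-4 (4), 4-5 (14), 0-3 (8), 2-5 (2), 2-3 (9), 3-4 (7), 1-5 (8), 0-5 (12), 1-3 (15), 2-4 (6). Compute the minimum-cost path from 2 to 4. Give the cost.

Comparing a few candidate routes:
2→4: 6
2→5→1→4: 2 + 8 + 4 = 14
2→3→4: 9 + 7 = 16
2→5→4: 2 + 14 = 16
Shortest: 6.

6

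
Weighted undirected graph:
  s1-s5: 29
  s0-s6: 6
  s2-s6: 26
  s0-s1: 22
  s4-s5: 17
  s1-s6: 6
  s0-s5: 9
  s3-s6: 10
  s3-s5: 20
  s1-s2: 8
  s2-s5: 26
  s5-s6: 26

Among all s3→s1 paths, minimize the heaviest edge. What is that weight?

10

A few of the s3→s1 routes:
s3 -> s6 -> s5 -> s0 -> s1: max(10, 26, 9, 22) = 26
s3 -> s5 -> s0 -> s1: max(20, 9, 22) = 22
s3 -> s6 -> s1: max(10, 6) = 10
s3 -> s6 -> s0 -> s1: max(10, 6, 22) = 22
s3 -> s5 -> s0 -> s6 -> s1: max(20, 9, 6, 6) = 20
The minimum achievable maximum is 10.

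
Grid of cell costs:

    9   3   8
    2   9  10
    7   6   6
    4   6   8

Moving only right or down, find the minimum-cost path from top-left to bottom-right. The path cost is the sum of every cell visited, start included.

One optimal route is r0c0→r1c0→r2c0→r3c0→r3c1→r3c2.
Its cost is 9 + 2 + 7 + 4 + 6 + 8 = 36.

36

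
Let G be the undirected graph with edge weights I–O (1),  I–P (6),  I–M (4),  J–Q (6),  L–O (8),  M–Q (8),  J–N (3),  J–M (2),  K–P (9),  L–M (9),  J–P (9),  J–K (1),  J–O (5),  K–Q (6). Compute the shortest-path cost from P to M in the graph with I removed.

11

Some routes from P to M avoiding I:
P - J - K - Q - M: 9 + 1 + 6 + 8 = 24
P - K - Q - J - M: 9 + 6 + 6 + 2 = 23
P - K - Q - M: 9 + 6 + 8 = 23
P - K - J - M: 9 + 1 + 2 = 12
P - J - Q - M: 9 + 6 + 8 = 23
P - J - M: 9 + 2 = 11
Best route has total 11.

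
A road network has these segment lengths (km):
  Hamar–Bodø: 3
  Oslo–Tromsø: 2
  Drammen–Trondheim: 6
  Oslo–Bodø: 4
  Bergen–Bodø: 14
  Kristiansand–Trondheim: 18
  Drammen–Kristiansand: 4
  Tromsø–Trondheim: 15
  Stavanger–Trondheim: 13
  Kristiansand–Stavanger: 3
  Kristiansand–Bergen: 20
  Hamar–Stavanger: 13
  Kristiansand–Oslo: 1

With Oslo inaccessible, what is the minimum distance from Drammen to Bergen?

Some routes from Drammen to Bergen avoiding Oslo:
Drammen → Kristiansand → Bergen: 4 + 20 = 24
Drammen → Kristiansand → Stavanger → Hamar → Bodø → Bergen: 4 + 3 + 13 + 3 + 14 = 37
Drammen → Trondheim → Kristiansand → Bergen: 6 + 18 + 20 = 44
Drammen → Trondheim → Stavanger → Kristiansand → Bergen: 6 + 13 + 3 + 20 = 42
Drammen → Trondheim → Stavanger → Hamar → Bodø → Bergen: 6 + 13 + 13 + 3 + 14 = 49
Best route has total 24 km.

24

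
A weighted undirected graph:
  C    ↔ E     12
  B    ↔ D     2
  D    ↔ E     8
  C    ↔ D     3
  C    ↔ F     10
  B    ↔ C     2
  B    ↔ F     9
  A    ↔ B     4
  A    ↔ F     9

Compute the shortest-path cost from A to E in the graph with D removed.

Candidate routes:
A - B - C - E: 4 + 2 + 12 = 18
A - B - F - C - E: 4 + 9 + 10 + 12 = 35
A - F - B - C - E: 9 + 9 + 2 + 12 = 32
A - F - C - E: 9 + 10 + 12 = 31
Best route has total 18.

18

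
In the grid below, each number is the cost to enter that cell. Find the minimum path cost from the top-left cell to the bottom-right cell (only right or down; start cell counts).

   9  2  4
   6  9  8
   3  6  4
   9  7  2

Cheapest: [0,0]→[0,1]→[0,2]→[1,2]→[2,2]→[3,2]
  9 + 2 + 4 + 8 + 4 + 2 = 29

29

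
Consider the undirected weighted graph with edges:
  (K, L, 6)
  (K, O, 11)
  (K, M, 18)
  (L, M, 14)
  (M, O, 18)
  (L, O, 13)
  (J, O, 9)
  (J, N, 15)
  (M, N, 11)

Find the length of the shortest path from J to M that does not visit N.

Checking several routes:
J→O→M: 9 + 18 = 27
J→O→K→L→M: 9 + 11 + 6 + 14 = 40
J→O→K→M: 9 + 11 + 18 = 38
J→O→L→M: 9 + 13 + 14 = 36
The minimum is 27.

27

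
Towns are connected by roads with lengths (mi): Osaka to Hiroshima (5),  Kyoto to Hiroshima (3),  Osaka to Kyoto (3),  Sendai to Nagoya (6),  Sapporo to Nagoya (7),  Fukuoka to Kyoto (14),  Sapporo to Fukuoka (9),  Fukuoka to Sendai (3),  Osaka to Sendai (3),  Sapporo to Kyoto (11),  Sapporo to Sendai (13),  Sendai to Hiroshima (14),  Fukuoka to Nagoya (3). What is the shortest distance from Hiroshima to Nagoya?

Checking several routes:
Hiroshima→Kyoto→Osaka→Sendai→Fukuoka→Nagoya: 3 + 3 + 3 + 3 + 3 = 15
Hiroshima→Osaka→Sendai→Fukuoka→Nagoya: 5 + 3 + 3 + 3 = 14
Hiroshima→Osaka→Sendai→Nagoya: 5 + 3 + 6 = 14
Hiroshima→Kyoto→Osaka→Sendai→Nagoya: 3 + 3 + 3 + 6 = 15
Hiroshima→Sendai→Fukuoka→Nagoya: 14 + 3 + 3 = 20
Hiroshima→Sendai→Nagoya: 14 + 6 = 20
Shortest: 14 mi.

14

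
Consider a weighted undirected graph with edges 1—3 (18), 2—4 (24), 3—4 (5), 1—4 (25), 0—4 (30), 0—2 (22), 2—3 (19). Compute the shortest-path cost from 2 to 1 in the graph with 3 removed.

Routes from 2 to 1 avoiding 3:
2 → 0 → 4 → 1: 22 + 30 + 25 = 77
2 → 4 → 1: 24 + 25 = 49
The minimum is 49.

49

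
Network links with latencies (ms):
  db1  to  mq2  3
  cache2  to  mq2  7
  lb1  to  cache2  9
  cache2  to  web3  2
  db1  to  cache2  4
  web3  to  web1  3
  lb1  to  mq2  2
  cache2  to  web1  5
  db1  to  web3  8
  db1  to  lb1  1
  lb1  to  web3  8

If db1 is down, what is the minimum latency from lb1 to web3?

8

Comparing a few candidate routes:
lb1 -> mq2 -> cache2 -> web1 -> web3: 2 + 7 + 5 + 3 = 17
lb1 -> web3: 8
lb1 -> mq2 -> cache2 -> web3: 2 + 7 + 2 = 11
lb1 -> cache2 -> web3: 9 + 2 = 11
The minimum is 8 ms.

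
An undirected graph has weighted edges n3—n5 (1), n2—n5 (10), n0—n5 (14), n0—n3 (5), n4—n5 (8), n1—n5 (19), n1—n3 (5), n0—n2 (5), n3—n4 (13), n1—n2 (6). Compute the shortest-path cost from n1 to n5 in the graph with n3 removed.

Routes from n1 to n5 avoiding n3:
n1 - n2 - n5: 6 + 10 = 16
n1 - n5: 19
n1 - n2 - n0 - n5: 6 + 5 + 14 = 25
Shortest: 16.

16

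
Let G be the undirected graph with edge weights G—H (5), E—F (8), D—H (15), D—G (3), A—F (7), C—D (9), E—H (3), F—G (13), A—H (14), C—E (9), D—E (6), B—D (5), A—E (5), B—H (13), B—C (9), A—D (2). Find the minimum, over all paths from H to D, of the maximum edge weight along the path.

5

A few of the H→D routes:
H → E → F → A → D: max(3, 8, 7, 2) = 8
H → G → D: max(5, 3) = 5
H → E → A → D: max(3, 5, 2) = 5
H → E → D: max(3, 6) = 6
Smallest bottleneck: 5.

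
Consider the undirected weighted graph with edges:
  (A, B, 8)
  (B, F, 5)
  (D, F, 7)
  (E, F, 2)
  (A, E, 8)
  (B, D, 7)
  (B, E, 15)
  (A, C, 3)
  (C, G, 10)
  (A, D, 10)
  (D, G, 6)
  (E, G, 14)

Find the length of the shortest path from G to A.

13

A few of the G→A routes:
G - D - B - A: 6 + 7 + 8 = 21
G - C - A: 10 + 3 = 13
G - D - A: 6 + 10 = 16
Best route has total 13.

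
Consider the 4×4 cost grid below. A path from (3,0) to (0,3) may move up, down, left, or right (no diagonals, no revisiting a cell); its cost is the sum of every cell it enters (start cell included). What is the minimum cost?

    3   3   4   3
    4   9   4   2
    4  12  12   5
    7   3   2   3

Best path: [3,0] -> [3,1] -> [3,2] -> [3,3] -> [2,3] -> [1,3] -> [0,3]
Cost: 7 + 3 + 2 + 3 + 5 + 2 + 3 = 25

25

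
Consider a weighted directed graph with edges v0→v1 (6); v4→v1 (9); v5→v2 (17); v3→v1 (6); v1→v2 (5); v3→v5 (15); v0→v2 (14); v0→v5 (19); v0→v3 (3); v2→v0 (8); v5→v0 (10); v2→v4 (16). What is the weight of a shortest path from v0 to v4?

27

Candidate routes:
v0→v3→v1→v2→v4: 3 + 6 + 5 + 16 = 30
v0→v5→v2→v4: 19 + 17 + 16 = 52
v0→v3→v5→v2→v4: 3 + 15 + 17 + 16 = 51
v0→v2→v4: 14 + 16 = 30
v0→v1→v2→v4: 6 + 5 + 16 = 27
Shortest: 27.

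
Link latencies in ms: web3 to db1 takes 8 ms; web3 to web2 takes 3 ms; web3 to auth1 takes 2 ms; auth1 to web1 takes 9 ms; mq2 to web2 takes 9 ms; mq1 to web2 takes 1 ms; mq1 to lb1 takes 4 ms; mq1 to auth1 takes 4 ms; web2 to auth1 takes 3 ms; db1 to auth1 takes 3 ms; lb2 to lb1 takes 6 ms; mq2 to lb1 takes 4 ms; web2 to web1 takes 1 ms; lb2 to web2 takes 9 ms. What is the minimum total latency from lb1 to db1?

Comparing a few candidate routes:
lb1 -> mq1 -> web2 -> web3 -> db1: 4 + 1 + 3 + 8 = 16
lb1 -> mq1 -> web2 -> auth1 -> web3 -> db1: 4 + 1 + 3 + 2 + 8 = 18
lb1 -> mq1 -> auth1 -> db1: 4 + 4 + 3 = 11
lb1 -> mq1 -> web2 -> web3 -> auth1 -> db1: 4 + 1 + 3 + 2 + 3 = 13
lb1 -> mq1 -> web2 -> auth1 -> db1: 4 + 1 + 3 + 3 = 11
lb1 -> mq1 -> auth1 -> web3 -> db1: 4 + 4 + 2 + 8 = 18
Shortest: 11 ms.

11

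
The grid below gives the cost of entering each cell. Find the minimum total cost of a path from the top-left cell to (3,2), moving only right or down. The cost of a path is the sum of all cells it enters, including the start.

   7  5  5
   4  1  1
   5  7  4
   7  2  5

Best path: [0,0] -> [1,0] -> [1,1] -> [1,2] -> [2,2] -> [3,2]
Cost: 7 + 4 + 1 + 1 + 4 + 5 = 22
For comparison, the top-then-right route costs 27.

22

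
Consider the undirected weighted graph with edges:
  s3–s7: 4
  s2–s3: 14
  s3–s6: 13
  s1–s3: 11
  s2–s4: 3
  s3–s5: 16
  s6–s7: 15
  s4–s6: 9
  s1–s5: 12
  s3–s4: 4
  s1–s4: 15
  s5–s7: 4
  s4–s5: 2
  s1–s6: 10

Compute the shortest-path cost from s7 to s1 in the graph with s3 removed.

Some routes from s7 to s1 avoiding s3:
s7→s6→s1: 15 + 10 = 25
s7→s5→s1: 4 + 12 = 16
s7→s5→s4→s1: 4 + 2 + 15 = 21
Shortest: 16.

16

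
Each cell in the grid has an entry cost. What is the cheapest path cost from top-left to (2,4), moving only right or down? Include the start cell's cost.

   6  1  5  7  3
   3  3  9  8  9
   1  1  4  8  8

Cheapest: r0c0 r0c1 r1c1 r2c1 r2c2 r2c3 r2c4
  6 + 1 + 3 + 1 + 4 + 8 + 8 = 31
For comparison, the top-then-right route costs 39.

31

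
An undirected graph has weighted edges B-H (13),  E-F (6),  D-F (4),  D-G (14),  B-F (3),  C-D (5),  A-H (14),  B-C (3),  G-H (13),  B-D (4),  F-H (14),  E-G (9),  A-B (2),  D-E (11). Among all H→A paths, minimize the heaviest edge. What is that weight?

A few of the H→A routes:
H→G→E→F→D→C→B→A: max(13, 9, 6, 4, 5, 3, 2) = 13
H→G→E→F→D→B→A: max(13, 9, 6, 4, 4, 2) = 13
H→B→A: max(13, 2) = 13
Smallest bottleneck: 13.

13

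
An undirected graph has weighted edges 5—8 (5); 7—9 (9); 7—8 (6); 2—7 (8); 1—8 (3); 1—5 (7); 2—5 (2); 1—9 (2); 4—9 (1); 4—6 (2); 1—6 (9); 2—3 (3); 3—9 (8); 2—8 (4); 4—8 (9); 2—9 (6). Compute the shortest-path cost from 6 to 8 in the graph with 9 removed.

Checking several routes:
6 - 4 - 8: 2 + 9 = 11
6 - 1 - 5 - 8: 9 + 7 + 5 = 21
6 - 1 - 8: 9 + 3 = 12
Shortest: 11.

11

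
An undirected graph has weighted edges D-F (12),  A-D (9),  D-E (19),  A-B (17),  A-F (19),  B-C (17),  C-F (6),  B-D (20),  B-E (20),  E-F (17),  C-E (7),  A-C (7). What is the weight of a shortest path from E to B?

Checking several routes:
E - C - B: 7 + 17 = 24
E - B: 20
E - C - A - B: 7 + 7 + 17 = 31
Best route has total 20.

20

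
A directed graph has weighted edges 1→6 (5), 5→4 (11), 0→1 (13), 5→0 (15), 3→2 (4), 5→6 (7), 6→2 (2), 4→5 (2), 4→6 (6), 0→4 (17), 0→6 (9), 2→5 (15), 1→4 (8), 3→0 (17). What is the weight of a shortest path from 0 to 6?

9

Checking several routes:
0-1-4-6: 13 + 8 + 6 = 27
0-6: 9
0-4-6: 17 + 6 = 23
0-1-6: 13 + 5 = 18
0-4-5-6: 17 + 2 + 7 = 26
The minimum is 9.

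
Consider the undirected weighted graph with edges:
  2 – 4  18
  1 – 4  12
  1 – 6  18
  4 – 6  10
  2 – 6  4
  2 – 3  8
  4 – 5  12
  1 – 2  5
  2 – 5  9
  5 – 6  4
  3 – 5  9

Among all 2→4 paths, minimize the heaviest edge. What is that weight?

Some routes from 2 to 4:
2 → 6 → 5 → 4: max(4, 4, 12) = 12
2 → 3 → 5 → 6 → 4: max(8, 9, 4, 10) = 10
2 → 6 → 4: max(4, 10) = 10
2 → 5 → 6 → 4: max(9, 4, 10) = 10
Smallest bottleneck: 10.

10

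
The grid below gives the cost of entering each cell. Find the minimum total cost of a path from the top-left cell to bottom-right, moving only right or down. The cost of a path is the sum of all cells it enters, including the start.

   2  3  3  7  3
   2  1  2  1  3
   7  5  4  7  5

16

Best path: r0c0 r1c0 r1c1 r1c2 r1c3 r1c4 r2c4
Cost: 2 + 2 + 1 + 2 + 1 + 3 + 5 = 16
(Top row then right column would cost 26.)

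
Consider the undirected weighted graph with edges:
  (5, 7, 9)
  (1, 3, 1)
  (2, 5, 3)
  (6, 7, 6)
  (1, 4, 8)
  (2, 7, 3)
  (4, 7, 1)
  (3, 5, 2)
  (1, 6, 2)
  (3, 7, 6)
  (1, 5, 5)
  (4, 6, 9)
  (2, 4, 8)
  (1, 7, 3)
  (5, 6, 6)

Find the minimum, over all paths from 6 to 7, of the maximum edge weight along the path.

3

A few of the 6→7 routes:
6 - 1 - 5 - 3 - 7: max(2, 5, 2, 6) = 6
6 - 1 - 3 - 7: max(2, 1, 6) = 6
6 - 1 - 5 - 2 - 7: max(2, 5, 3, 3) = 5
6 - 5 - 1 - 3 - 7: max(6, 5, 1, 6) = 6
6 - 1 - 7: max(2, 3) = 3
6 - 1 - 3 - 5 - 2 - 7: max(2, 1, 2, 3, 3) = 3
Smallest bottleneck: 3.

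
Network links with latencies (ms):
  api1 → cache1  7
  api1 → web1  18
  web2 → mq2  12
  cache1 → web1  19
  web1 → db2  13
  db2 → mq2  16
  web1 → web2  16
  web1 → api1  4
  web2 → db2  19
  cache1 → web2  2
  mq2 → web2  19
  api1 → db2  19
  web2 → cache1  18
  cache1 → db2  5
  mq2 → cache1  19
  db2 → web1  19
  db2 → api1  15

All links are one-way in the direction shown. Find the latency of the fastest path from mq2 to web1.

38

A few of the mq2→web1 routes:
mq2→cache1→db2→web1: 19 + 5 + 19 = 43
mq2→web2→cache1→web1: 19 + 18 + 19 = 56
mq2→cache1→web1: 19 + 19 = 38
The minimum is 38 ms.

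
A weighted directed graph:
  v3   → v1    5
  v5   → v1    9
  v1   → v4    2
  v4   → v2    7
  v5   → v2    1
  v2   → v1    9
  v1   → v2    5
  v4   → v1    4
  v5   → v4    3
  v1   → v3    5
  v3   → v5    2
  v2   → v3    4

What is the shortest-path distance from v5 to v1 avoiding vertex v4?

9

Candidate routes:
v5 - v2 - v1: 1 + 9 = 10
v5 - v2 - v3 - v1: 1 + 4 + 5 = 10
v5 - v1: 9
The minimum is 9.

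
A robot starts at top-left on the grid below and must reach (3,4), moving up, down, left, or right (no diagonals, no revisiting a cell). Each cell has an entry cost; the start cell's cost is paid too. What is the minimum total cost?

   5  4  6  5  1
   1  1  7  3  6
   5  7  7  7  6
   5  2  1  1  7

25

Cheapest: [0,0]→[1,0]→[1,1]→[2,1]→[3,1]→[3,2]→[3,3]→[3,4]
  5 + 1 + 1 + 7 + 2 + 1 + 1 + 7 = 25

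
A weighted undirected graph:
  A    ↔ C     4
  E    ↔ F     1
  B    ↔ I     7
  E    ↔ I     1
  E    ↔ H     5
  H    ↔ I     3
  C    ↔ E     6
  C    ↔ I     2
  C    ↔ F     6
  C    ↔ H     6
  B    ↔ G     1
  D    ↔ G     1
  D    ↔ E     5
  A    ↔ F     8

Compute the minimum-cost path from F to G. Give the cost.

7

A few of the F→G routes:
F - C - I - E - D - G: 6 + 2 + 1 + 5 + 1 = 15
F - C - I - B - G: 6 + 2 + 7 + 1 = 16
F - E - I - B - G: 1 + 1 + 7 + 1 = 10
F - E - H - I - B - G: 1 + 5 + 3 + 7 + 1 = 17
F - E - C - I - B - G: 1 + 6 + 2 + 7 + 1 = 17
F - E - D - G: 1 + 5 + 1 = 7
Best route has total 7.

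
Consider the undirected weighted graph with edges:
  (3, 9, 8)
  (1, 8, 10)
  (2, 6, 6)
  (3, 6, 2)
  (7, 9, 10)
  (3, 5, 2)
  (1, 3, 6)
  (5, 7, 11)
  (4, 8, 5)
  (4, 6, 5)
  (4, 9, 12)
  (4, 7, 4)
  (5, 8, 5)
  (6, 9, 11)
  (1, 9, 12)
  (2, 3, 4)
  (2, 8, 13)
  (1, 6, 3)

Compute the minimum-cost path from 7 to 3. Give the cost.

11

A few of the 7→3 routes:
7-4-8-5-3: 4 + 5 + 5 + 2 = 16
7-5-3: 11 + 2 = 13
7-4-6-3: 4 + 5 + 2 = 11
Best route has total 11.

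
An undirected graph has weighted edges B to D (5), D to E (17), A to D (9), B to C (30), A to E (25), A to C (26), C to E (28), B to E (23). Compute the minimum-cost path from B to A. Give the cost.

14

Some routes from B to A:
B→C→A: 30 + 26 = 56
B→E→D→A: 23 + 17 + 9 = 49
B→E→A: 23 + 25 = 48
B→D→A: 5 + 9 = 14
B→D→E→A: 5 + 17 + 25 = 47
Best route has total 14.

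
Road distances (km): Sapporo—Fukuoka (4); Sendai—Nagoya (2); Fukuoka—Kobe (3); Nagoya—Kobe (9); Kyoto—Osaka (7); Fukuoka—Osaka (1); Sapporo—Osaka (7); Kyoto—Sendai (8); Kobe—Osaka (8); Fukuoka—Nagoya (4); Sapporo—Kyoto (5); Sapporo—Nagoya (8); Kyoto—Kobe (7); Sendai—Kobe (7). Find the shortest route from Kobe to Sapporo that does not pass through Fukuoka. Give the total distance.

Checking several routes:
Kobe - Kyoto - Sapporo: 7 + 5 = 12
Kobe - Sendai - Nagoya - Sapporo: 7 + 2 + 8 = 17
Kobe - Osaka - Sapporo: 8 + 7 = 15
Shortest: 12 km.

12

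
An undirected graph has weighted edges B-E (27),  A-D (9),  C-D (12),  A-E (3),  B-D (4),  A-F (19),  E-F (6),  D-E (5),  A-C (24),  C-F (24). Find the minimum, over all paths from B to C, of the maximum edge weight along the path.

12

Checking several routes:
B - D - C: max(4, 12) = 12
B - D - E - F - A - C: max(4, 5, 6, 19, 24) = 24
B - D - E - F - C: max(4, 5, 6, 24) = 24
Smallest bottleneck: 12.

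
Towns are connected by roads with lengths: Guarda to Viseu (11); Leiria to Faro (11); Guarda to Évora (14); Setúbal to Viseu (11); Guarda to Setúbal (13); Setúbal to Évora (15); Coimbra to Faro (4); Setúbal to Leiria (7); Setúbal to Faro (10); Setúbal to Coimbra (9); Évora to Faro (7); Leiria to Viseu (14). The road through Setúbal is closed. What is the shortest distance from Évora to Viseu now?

25

Paths from Évora to Viseu avoiding Setúbal:
Évora→Guarda→Viseu: 14 + 11 = 25
Évora→Faro→Leiria→Viseu: 7 + 11 + 14 = 32
The minimum is 25.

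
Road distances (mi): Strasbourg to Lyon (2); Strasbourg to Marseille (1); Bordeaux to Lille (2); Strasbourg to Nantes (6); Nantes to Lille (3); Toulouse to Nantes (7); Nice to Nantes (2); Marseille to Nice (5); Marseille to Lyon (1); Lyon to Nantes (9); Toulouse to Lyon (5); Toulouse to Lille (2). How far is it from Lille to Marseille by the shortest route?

8

Comparing a few candidate routes:
Lille - Toulouse - Lyon - Strasbourg - Marseille: 2 + 5 + 2 + 1 = 10
Lille - Nantes - Nice - Marseille: 3 + 2 + 5 = 10
Lille - Toulouse - Lyon - Marseille: 2 + 5 + 1 = 8
Shortest: 8 mi.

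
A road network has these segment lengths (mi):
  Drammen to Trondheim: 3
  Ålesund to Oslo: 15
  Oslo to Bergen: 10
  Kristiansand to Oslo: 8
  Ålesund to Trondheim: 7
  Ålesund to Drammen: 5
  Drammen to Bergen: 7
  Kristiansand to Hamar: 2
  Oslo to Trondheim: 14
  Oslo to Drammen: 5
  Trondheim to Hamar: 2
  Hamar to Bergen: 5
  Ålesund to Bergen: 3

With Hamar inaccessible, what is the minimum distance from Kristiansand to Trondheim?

Checking several routes:
Kristiansand - Oslo - Trondheim: 8 + 14 = 22
Kristiansand - Oslo - Drammen - Trondheim: 8 + 5 + 3 = 16
Kristiansand - Oslo - Drammen - Ålesund - Trondheim: 8 + 5 + 5 + 7 = 25
Best route has total 16 mi.

16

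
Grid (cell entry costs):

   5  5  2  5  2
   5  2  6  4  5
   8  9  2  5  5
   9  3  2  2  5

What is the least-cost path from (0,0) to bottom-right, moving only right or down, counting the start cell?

29

Path (0,0) -> (0,1) -> (0,2) -> (1,2) -> (2,2) -> (3,2) -> (3,3) -> (3,4): 5 + 5 + 2 + 6 + 2 + 2 + 2 + 5 = 29.
(Top row then right column would cost 34.)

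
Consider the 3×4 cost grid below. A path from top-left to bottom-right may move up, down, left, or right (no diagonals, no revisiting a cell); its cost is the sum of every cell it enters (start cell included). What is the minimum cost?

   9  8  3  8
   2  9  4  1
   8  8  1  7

32

One optimal route is (0,0)→(0,1)→(0,2)→(1,2)→(1,3)→(2,3).
Its cost is 9 + 8 + 3 + 4 + 1 + 7 = 32.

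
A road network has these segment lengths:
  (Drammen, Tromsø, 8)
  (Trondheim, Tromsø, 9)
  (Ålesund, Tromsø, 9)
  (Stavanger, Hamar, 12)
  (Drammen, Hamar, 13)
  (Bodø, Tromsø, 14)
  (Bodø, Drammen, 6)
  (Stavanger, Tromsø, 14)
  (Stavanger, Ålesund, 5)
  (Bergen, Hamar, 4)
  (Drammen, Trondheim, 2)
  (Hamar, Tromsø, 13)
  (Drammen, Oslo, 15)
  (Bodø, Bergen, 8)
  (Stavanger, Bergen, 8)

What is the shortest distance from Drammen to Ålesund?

17

Checking several routes:
Drammen-Tromsø-Ålesund: 8 + 9 = 17
Drammen-Trondheim-Tromsø-Ålesund: 2 + 9 + 9 = 20
Drammen-Bodø-Bergen-Stavanger-Ålesund: 6 + 8 + 8 + 5 = 27
Drammen-Tromsø-Stavanger-Ålesund: 8 + 14 + 5 = 27
Drammen-Bodø-Tromsø-Ålesund: 6 + 14 + 9 = 29
Shortest: 17.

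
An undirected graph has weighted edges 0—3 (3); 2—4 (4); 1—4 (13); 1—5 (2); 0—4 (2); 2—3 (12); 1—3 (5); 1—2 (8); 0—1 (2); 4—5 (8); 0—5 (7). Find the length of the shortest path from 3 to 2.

Some routes from 3 to 2:
3 -> 1 -> 0 -> 4 -> 2: 5 + 2 + 2 + 4 = 13
3 -> 0 -> 4 -> 2: 3 + 2 + 4 = 9
3 -> 1 -> 2: 5 + 8 = 13
3 -> 2: 12
Best route has total 9.

9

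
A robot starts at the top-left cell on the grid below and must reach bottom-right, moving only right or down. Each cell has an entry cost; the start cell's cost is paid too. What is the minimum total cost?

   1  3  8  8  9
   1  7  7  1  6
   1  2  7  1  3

16

One optimal route is r0c0 → r1c0 → r2c0 → r2c1 → r2c2 → r2c3 → r2c4.
Its cost is 1 + 1 + 1 + 2 + 7 + 1 + 3 = 16.
(Top row then right column would cost 38.)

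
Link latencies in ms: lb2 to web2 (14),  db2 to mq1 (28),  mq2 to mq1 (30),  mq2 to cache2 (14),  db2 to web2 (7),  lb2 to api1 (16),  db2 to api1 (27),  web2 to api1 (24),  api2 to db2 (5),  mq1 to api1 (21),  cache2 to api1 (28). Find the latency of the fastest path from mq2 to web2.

65

A few of the mq2→web2 routes:
mq2-cache2-api1-web2: 14 + 28 + 24 = 66
mq2-mq1-db2-web2: 30 + 28 + 7 = 65
mq2-cache2-api1-lb2-web2: 14 + 28 + 16 + 14 = 72
mq2-mq1-api1-web2: 30 + 21 + 24 = 75
The minimum is 65 ms.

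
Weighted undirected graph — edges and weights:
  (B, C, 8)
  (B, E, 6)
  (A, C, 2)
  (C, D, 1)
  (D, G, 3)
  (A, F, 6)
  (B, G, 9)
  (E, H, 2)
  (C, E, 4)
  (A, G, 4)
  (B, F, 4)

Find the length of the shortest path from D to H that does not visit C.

Paths from D to H avoiding C:
D - G - B - E - H: 3 + 9 + 6 + 2 = 20
D - G - A - F - B - E - H: 3 + 4 + 6 + 4 + 6 + 2 = 25
Shortest: 20.

20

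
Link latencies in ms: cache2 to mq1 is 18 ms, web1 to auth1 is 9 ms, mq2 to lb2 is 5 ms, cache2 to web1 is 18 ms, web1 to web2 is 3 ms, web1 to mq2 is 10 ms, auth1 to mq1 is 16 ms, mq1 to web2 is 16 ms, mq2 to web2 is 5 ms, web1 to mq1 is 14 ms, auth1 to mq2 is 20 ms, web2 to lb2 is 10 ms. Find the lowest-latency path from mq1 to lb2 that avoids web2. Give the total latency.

29

Checking several routes:
mq1-web1-auth1-mq2-lb2: 14 + 9 + 20 + 5 = 48
mq1-auth1-mq2-lb2: 16 + 20 + 5 = 41
mq1-auth1-web1-mq2-lb2: 16 + 9 + 10 + 5 = 40
mq1-web1-mq2-lb2: 14 + 10 + 5 = 29
Best route has total 29 ms.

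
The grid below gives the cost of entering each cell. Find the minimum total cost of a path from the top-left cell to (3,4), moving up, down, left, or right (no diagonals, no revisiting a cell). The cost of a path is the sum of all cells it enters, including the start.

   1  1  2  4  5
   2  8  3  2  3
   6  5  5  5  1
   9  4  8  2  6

One optimal route is (0,0) -> (0,1) -> (0,2) -> (1,2) -> (1,3) -> (1,4) -> (2,4) -> (3,4).
Its cost is 1 + 1 + 2 + 3 + 2 + 3 + 1 + 6 = 19.

19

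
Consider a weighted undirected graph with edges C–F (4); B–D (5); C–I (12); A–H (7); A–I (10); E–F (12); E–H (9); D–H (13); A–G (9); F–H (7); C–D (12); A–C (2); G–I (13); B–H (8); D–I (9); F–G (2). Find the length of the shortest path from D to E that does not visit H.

28

A few of the D→E routes:
D-C-A-G-F-E: 12 + 2 + 9 + 2 + 12 = 37
D-I-G-F-E: 9 + 13 + 2 + 12 = 36
D-I-A-C-F-E: 9 + 10 + 2 + 4 + 12 = 37
D-C-F-E: 12 + 4 + 12 = 28
The minimum is 28.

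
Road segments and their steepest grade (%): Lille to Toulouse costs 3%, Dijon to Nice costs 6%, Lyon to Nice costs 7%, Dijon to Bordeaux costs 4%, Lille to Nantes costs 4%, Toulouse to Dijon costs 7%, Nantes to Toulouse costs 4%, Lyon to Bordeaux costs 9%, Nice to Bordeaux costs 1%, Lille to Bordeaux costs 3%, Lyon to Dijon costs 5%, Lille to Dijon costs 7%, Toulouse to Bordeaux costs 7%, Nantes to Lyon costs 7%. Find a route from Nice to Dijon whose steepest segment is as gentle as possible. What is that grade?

4

A few of the Nice→Dijon routes:
Nice→Bordeaux→Toulouse→Lille→Dijon: max(1, 7, 3, 7) = 7
Nice→Bordeaux→Toulouse→Lille→Nantes→Lyon→Dijon: max(1, 7, 3, 4, 7, 5) = 7
Nice→Bordeaux→Toulouse→Nantes→Lille→Dijon: max(1, 7, 4, 4, 7) = 7
Nice→Bordeaux→Dijon: max(1, 4) = 4
Nice→Dijon: max(6) = 6
Nice→Bordeaux→Toulouse→Nantes→Lyon→Dijon: max(1, 7, 4, 7, 5) = 7
Smallest bottleneck: 4%.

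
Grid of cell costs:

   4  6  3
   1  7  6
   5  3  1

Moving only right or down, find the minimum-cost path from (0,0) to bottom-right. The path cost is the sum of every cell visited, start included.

Take [0,0]→[1,0]→[2,0]→[2,1]→[2,2] for a total of 4 + 1 + 5 + 3 + 1 = 14.
(Top row then right column would cost 20.)

14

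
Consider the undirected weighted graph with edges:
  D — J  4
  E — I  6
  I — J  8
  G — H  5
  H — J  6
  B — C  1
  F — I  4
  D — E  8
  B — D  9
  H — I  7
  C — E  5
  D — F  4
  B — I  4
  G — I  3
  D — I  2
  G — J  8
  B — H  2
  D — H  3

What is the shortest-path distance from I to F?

A few of the I→F routes:
I -> H -> D -> F: 7 + 3 + 4 = 14
I -> D -> F: 2 + 4 = 6
I -> B -> H -> D -> F: 4 + 2 + 3 + 4 = 13
I -> F: 4
Best route has total 4.

4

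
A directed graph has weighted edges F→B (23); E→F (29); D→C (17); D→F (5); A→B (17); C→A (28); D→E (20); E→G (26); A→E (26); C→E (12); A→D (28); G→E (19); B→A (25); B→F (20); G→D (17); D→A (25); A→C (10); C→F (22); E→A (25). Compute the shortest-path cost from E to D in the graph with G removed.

53

Paths from E to D avoiding G:
E - A - D: 25 + 28 = 53
E - F - B - A - D: 29 + 23 + 25 + 28 = 105
The minimum is 53.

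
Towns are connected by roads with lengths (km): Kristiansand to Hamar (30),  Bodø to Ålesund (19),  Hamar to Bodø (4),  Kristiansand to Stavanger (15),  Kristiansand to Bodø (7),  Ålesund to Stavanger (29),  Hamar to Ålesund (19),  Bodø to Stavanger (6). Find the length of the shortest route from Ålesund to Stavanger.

25

Some routes from Ålesund to Stavanger:
Ålesund -> Bodø -> Kristiansand -> Stavanger: 19 + 7 + 15 = 41
Ålesund -> Stavanger: 29
Ålesund -> Bodø -> Stavanger: 19 + 6 = 25
Ålesund -> Hamar -> Bodø -> Stavanger: 19 + 4 + 6 = 29
Ålesund -> Hamar -> Bodø -> Kristiansand -> Stavanger: 19 + 4 + 7 + 15 = 45
Best route has total 25 km.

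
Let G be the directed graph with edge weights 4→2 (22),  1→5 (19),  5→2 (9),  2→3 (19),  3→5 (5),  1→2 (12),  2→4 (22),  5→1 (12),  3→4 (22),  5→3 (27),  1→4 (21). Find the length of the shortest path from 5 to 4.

31

A few of the 5→4 routes:
5→2→3→4: 9 + 19 + 22 = 50
5→3→4: 27 + 22 = 49
5→1→4: 12 + 21 = 33
5→1→2→4: 12 + 12 + 22 = 46
5→2→4: 9 + 22 = 31
Best route has total 31.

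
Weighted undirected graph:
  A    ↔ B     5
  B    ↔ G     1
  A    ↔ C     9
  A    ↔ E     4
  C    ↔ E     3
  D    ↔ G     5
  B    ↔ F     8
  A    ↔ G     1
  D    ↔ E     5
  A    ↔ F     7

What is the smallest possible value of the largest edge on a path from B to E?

A few of the B→E routes:
B-G-D-E: max(1, 5, 5) = 5
B-A-G-D-E: max(5, 1, 5, 5) = 5
B-G-A-E: max(1, 1, 4) = 4
Smallest bottleneck: 4.

4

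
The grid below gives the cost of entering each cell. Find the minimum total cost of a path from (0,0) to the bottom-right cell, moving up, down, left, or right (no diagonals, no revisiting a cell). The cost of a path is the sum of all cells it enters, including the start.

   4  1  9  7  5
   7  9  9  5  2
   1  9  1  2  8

32

Take [0,0] [1,0] [2,0] [2,1] [2,2] [2,3] [2,4] for a total of 4 + 7 + 1 + 9 + 1 + 2 + 8 = 32.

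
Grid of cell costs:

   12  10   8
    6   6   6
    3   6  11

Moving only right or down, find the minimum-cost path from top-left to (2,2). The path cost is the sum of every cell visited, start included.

38

Best path: r0c0 -> r1c0 -> r2c0 -> r2c1 -> r2c2
Cost: 12 + 6 + 3 + 6 + 11 = 38
(Top row then right column would cost 47.)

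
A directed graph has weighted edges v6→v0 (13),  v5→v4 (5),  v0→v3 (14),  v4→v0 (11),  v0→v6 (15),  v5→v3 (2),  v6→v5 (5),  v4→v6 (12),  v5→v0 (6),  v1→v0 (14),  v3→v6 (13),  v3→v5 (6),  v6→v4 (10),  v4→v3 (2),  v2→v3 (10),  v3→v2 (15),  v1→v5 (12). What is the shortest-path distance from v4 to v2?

Checking several routes:
v4 -> v3 -> v2: 2 + 15 = 17
v4 -> v6 -> v5 -> v3 -> v2: 12 + 5 + 2 + 15 = 34
v4 -> v0 -> v3 -> v2: 11 + 14 + 15 = 40
The minimum is 17.

17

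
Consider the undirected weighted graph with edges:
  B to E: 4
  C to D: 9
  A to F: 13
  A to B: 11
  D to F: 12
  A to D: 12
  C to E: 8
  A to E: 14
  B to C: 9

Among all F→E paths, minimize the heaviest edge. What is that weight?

12

A few of the F→E routes:
F - D - C - B - E: max(12, 9, 9, 4) = 12
F - D - C - E: max(12, 9, 8) = 12
F - D - A - B - E: max(12, 12, 11, 4) = 12
Best route has worst link 12.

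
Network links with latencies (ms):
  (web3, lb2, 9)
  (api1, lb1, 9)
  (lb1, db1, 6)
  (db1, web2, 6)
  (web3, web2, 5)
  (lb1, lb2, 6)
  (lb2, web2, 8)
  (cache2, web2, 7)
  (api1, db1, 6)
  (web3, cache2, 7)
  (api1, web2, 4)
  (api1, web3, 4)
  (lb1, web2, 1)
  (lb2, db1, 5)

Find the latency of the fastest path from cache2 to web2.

Comparing a few candidate routes:
cache2 → web3 → api1 → lb1 → web2: 7 + 4 + 9 + 1 = 21
cache2 → web3 → api1 → db1 → web2: 7 + 4 + 6 + 6 = 23
cache2 → web2: 7
cache2 → web3 → web2: 7 + 5 = 12
cache2 → web3 → api1 → web2: 7 + 4 + 4 = 15
The minimum is 7 ms.

7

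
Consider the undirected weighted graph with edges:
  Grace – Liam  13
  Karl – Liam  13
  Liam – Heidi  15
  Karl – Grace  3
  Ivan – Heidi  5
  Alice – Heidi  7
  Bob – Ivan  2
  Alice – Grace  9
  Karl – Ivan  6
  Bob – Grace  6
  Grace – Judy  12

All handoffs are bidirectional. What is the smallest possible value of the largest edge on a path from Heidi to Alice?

7

A few of the Heidi→Alice routes:
Heidi → Liam → Karl → Grace → Alice: max(15, 13, 3, 9) = 15
Heidi → Alice: max(7) = 7
Heidi → Ivan → Karl → Liam → Grace → Alice: max(5, 6, 13, 13, 9) = 13
Heidi → Liam → Karl → Ivan → Bob → Grace → Alice: max(15, 13, 6, 2, 6, 9) = 15
Heidi → Ivan → Karl → Grace → Alice: max(5, 6, 3, 9) = 9
Heidi → Ivan → Bob → Grace → Alice: max(5, 2, 6, 9) = 9
The minimum achievable maximum is 7.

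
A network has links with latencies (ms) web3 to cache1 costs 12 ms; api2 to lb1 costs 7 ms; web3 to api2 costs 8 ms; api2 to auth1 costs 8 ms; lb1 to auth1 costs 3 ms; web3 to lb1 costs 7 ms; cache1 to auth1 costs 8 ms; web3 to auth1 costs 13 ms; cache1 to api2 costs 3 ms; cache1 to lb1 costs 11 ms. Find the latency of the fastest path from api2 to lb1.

Some routes from api2 to lb1:
api2 - web3 - lb1: 8 + 7 = 15
api2 - lb1: 7
api2 - cache1 - web3 - lb1: 3 + 12 + 7 = 22
api2 - auth1 - lb1: 8 + 3 = 11
api2 - cache1 - auth1 - lb1: 3 + 8 + 3 = 14
api2 - cache1 - lb1: 3 + 11 = 14
The minimum is 7 ms.

7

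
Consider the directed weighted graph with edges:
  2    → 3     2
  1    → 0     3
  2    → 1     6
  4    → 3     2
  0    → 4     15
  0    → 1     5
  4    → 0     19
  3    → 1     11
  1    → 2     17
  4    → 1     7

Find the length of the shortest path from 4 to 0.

10

Paths from 4 to 0:
4 → 3 → 1 → 0: 2 + 11 + 3 = 16
4 → 1 → 0: 7 + 3 = 10
4 → 0: 19
Shortest: 10.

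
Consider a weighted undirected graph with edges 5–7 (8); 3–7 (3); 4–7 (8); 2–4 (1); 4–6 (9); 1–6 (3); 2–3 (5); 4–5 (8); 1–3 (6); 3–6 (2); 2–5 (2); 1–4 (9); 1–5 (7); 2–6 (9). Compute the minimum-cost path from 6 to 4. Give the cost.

8

Checking several routes:
6 -> 3 -> 2 -> 4: 2 + 5 + 1 = 8
6 -> 1 -> 4: 3 + 9 = 12
6 -> 2 -> 4: 9 + 1 = 10
6 -> 4: 9
The minimum is 8.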